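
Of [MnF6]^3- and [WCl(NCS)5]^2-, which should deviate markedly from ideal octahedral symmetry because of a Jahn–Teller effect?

[MnF6]^3-: Each fluoride is −1; balancing the −3 overall charge requires Mn(III). Group 7 minus oxidation state 3 gives a d⁴ configuration. Fluoride is a weak-field ligand for a first-row metal, so the complex is high-spin. The t₂g³e_g¹ (high-spin) configuration has an unevenly filled e_g set; the Jahn–Teller theorem predicts a tetragonal distortion (typically axial elongation) to lift the degeneracy.
[WCl(NCS)5]^2-: Summing ligand charges against the −2 overall charge gives an oxidation state of +4 for tungsten. Group 6 minus oxidation state 4 gives a d² configuration. The d² configuration leaves the e_g set evenly filled (or empty) — no strong Jahn–Teller driving force.

[MnF6]^3-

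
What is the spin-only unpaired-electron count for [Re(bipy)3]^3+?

Ligand charges: 2,2′-bipyridine is neutral. With an overall charge of +3 the rhenium centre must be in the +3 oxidation state.
Group 7 minus oxidation state 3 gives a d⁴ configuration.
Counting donor atoms: 3×2,2′-bipyridine (bidentate) → 6 donors. Coordination number = 6.
The spin state decides the count: a 5d ion has a large Δₒ and is invariably low-spin.
An octahedral low-spin d⁴ ion is t₂g⁴e_g⁰, giving 2 unpaired electrons.

2 unpaired electrons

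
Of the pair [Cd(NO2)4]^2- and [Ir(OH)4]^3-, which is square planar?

For [Cd(NO2)4]^2-: Each nitro (N-bound nitrite) is −1; balancing the −2 overall charge requires Cd(II). Cd sits in group 12, so the d-electron count is 12 − 2 = 10. A d¹⁰ ion has no crystal-field stabilisation preference between square planar and tetrahedral, so four ligands adopt the sterically favoured tetrahedral geometry. → tetrahedral.
For [Ir(OH)4]^3-: Each hydroxide is −1; balancing the −3 overall charge requires Ir(I). Ir sits in group 9, so the d-electron count is 9 − 1 = 8. A 5d d⁸ ion has a large crystal-field splitting; square planar leaves the high-energy d_{x²−y²} orbital empty and maximises CFSE. → square planar.

[Ir(OH)4]^3-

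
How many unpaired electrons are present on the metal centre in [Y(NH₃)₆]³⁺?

Ammonia is neutral; balancing the +3 overall charge requires Y(III).
Group 3 minus oxidation state 3 gives a d⁰ configuration.
In an octahedral field the d⁰ configuration is t₂g⁰e_g⁰, giving 0 unpaired electrons.

0 unpaired electrons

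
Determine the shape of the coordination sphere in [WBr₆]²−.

Each bromide is −1; balancing the −2 overall charge requires W(IV).
Tungsten is a group-6 element; W(IV) is therefore d².
With 6 monodentate ligands the coordination number is 6.
Six donors around a single metal centre give an octahedral coordination sphere.

octahedral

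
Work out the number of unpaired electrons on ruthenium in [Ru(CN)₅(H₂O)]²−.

Ligand charges: each cyanide is −1; water is neutral. With an overall charge of −2 the ruthenium centre must be in the +3 oxidation state.
Group 8 minus oxidation state 3 gives a d⁵ configuration.
The spin state decides the count: a 4d ion has a large Δₒ and is invariably low-spin.
An octahedral low-spin d⁵ ion is t₂g⁵e_g⁰, giving 1 unpaired electron.

1 unpaired electron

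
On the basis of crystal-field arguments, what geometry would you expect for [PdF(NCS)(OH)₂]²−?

Summing ligand charges against the −2 overall charge gives an oxidation state of +2 for palladium.
Palladium is a group-10 element; Pd(II) is therefore d⁸.
With 4 monodentate ligands the coordination number is 4.
A 4d d⁸ ion has a large crystal-field splitting; square planar leaves the high-energy d_{x²−y²} orbital empty and maximises CFSE.

square planar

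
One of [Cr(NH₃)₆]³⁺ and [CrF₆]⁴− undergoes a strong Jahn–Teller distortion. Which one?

[Cr(NH₃)₆]³⁺: Ammonia is neutral; balancing the +3 overall charge requires Cr(III). Group 6 minus oxidation state 3 gives a d³ configuration. The d³ configuration leaves the e_g set evenly filled (or empty) — no strong Jahn–Teller driving force.
[CrF₆]⁴−: Each fluoride is −1; balancing the −4 overall charge requires Cr(II). Cr sits in group 6, so the d-electron count is 6 − 2 = 4. Fluoride is a weak-field ligand for a first-row metal, so the complex is high-spin. The t₂g³e_g¹ (high-spin) configuration has an unevenly filled e_g set; the Jahn–Teller theorem predicts a tetragonal distortion (typically axial elongation) to lift the degeneracy.

[CrF₆]⁴−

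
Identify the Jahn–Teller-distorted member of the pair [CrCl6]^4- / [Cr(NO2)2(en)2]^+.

[CrCl6]^4-: Each chloride is −1; balancing the −4 overall charge requires Cr(II). Chromium is a group-6 element; Cr(II) is therefore d⁴. Chloride is a weak-field ligand for a first-row metal, so the complex is high-spin. The t₂g³e_g¹ (high-spin) configuration has an unevenly filled e_g set; the Jahn–Teller theorem predicts a tetragonal distortion (typically axial elongation) to lift the degeneracy.
[Cr(NO2)2(en)2]^+: Summing ligand charges against the +1 overall charge gives an oxidation state of +3 for chromium. Group 6 minus oxidation state 3 gives a d³ configuration. The d³ configuration leaves the e_g set evenly filled (or empty) — no strong Jahn–Teller driving force.

[CrCl6]^4-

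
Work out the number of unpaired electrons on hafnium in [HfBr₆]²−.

Ligand charges: each bromide is −1. With an overall charge of −2 the hafnium centre must be in the +4 oxidation state.
Group 4 minus oxidation state 4 gives a d⁰ configuration.
In an octahedral field the d⁰ configuration is t₂g⁰e_g⁰, giving 0 unpaired electrons.

0 unpaired electrons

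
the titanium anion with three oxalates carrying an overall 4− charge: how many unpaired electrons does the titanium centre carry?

Summing ligand charges against the −4 overall charge gives an oxidation state of +2 for titanium.
Titanium is a group-4 element; Ti(II) is therefore d².
Counting donor atoms: 3×oxalate (bidentate) → 6 donors. Coordination number = 6.
In an octahedral field the d² configuration is t₂g²e_g⁰ (only one arrangement possible), giving 2 unpaired electrons.

2 unpaired electrons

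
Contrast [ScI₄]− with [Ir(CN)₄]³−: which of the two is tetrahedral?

For [ScI₄]−: Ligand charges: each iodide is −1. With an overall charge of −1 the scandium centre must be in the +3 oxidation state. Sc sits in group 3, so the d-electron count is 3 − 3 = 0. A d⁰ ion has no crystal-field stabilisation preference between square planar and tetrahedral, so four ligands adopt the sterically favoured tetrahedral geometry. → tetrahedral.
For [Ir(CN)₄]³−: Summing ligand charges against the −3 overall charge gives an oxidation state of +1 for iridium. Iridium is a group-9 element; Ir(I) is therefore d⁸. A 5d d⁸ ion has a large crystal-field splitting; square planar leaves the high-energy d_{x²−y²} orbital empty and maximises CFSE. → square planar.

[ScI₄]−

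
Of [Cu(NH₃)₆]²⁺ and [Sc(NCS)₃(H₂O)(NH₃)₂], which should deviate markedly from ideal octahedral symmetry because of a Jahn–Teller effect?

[Cu(NH₃)₆]²⁺

[Cu(NH₃)₆]²⁺: Ligand charges: ammonia is neutral. With an overall charge of +2 the copper centre must be in the +2 oxidation state. Group 11 minus oxidation state 2 gives a d⁹ configuration. The t₂g⁶e_g³ configuration has an unevenly filled e_g set; the Jahn–Teller theorem predicts a tetragonal distortion (typically axial elongation) to lift the degeneracy.
[Sc(NCS)₃(H₂O)(NH₃)₂]: Summing ligand charges against the 0 overall charge gives an oxidation state of +3 for scandium. Scandium is a group-3 element; Sc(III) is therefore d⁰. The d⁰ configuration leaves the e_g set evenly filled (or empty) — no strong Jahn–Teller driving force.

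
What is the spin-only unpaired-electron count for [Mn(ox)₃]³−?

4 unpaired electrons

Ligand charges: each oxalate is −2. With an overall charge of −3 the manganese centre must be in the +3 oxidation state.
Mn sits in group 7, so the d-electron count is 7 − 3 = 4.
Counting donor atoms: 3×oxalate (bidentate) → 6 donors. Coordination number = 6.
The spin state decides the count: Oxalate is a weak-field ligand for a first-row metal, so the complex is high-spin.
An octahedral high-spin d⁴ ion is t₂g³e_g¹, giving 4 unpaired electrons.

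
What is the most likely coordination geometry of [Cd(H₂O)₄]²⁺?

tetrahedral

Summing ligand charges against the +2 overall charge gives an oxidation state of +2 for cadmium.
Cadmium is a group-12 element; Cd(II) is therefore d¹⁰.
With 4 monodentate ligands the coordination number is 4.
A d¹⁰ ion has no crystal-field stabilisation preference between square planar and tetrahedral, so four ligands adopt the sterically favoured tetrahedral geometry.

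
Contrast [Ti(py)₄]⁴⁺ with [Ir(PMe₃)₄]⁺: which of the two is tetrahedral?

For [Ti(py)₄]⁴⁺: Summing ligand charges against the +4 overall charge gives an oxidation state of +4 for titanium. Ti sits in group 4, so the d-electron count is 4 − 4 = 0. A d⁰ ion has no crystal-field stabilisation preference between square planar and tetrahedral, so four ligands adopt the sterically favoured tetrahedral geometry. → tetrahedral.
For [Ir(PMe₃)₄]⁺: Summing ligand charges against the +1 overall charge gives an oxidation state of +1 for iridium. Iridium is a group-9 element; Ir(I) is therefore d⁸. A 5d d⁸ ion has a large crystal-field splitting; square planar leaves the high-energy d_{x²−y²} orbital empty and maximises CFSE. → square planar.

[Ti(py)₄]⁴⁺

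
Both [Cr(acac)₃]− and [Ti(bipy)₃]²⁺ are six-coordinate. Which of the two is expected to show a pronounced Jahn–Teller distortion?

[Cr(acac)₃]−

[Cr(acac)₃]−: Each acetylacetonate is −1; balancing the −1 overall charge requires Cr(II). Group 6 minus oxidation state 2 gives a d⁴ configuration. Acetylacetonate is a weak-field ligand for a first-row metal, so the complex is high-spin. The t₂g³e_g¹ (high-spin) configuration has an unevenly filled e_g set; the Jahn–Teller theorem predicts a tetragonal distortion (typically axial elongation) to lift the degeneracy.
[Ti(bipy)₃]²⁺: Summing ligand charges against the +2 overall charge gives an oxidation state of +2 for titanium. Ti sits in group 4, so the d-electron count is 4 − 2 = 2. The d² configuration leaves the e_g set evenly filled (or empty) — no strong Jahn–Teller driving force.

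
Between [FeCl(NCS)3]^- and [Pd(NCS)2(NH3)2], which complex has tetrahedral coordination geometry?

[FeCl(NCS)3]^-

For [FeCl(NCS)3]^-: Summing ligand charges against the −1 overall charge gives an oxidation state of +3 for iron. Group 8 minus oxidation state 3 gives a d⁵ configuration. A high-spin d⁵ ion has zero CFSE in either geometry, so four ligands adopt the sterically favoured tetrahedral geometry. → tetrahedral.
For [Pd(NCS)2(NH3)2]: Ligand charges: each isothiocyanate is −1; ammonia is neutral. With an overall charge of 0 the palladium centre must be in the +2 oxidation state. Group 10 minus oxidation state 2 gives a d⁸ configuration. A 4d d⁸ ion has a large crystal-field splitting; square planar leaves the high-energy d_{x²−y²} orbital empty and maximises CFSE. → square planar.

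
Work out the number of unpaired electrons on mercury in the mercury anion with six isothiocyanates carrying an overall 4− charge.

0

Summing ligand charges against the −4 overall charge gives an oxidation state of +2 for mercury.
Group 12 minus oxidation state 2 gives a d¹⁰ configuration.
In an octahedral field the d¹⁰ configuration is t₂g⁶e_g⁴, giving 0 unpaired electrons.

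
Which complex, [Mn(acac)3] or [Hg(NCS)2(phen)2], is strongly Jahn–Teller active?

[Mn(acac)3]: Ligand charges: each acetylacetonate is −1. With an overall charge of 0 the manganese centre must be in the +3 oxidation state. Manganese is a group-7 element; Mn(III) is therefore d⁴. Acetylacetonate is a weak-field ligand for a first-row metal, so the complex is high-spin. The t₂g³e_g¹ (high-spin) configuration has an unevenly filled e_g set; the Jahn–Teller theorem predicts a tetragonal distortion (typically axial elongation) to lift the degeneracy.
[Hg(NCS)2(phen)2]: Each isothiocyanate is −1; 1,10-phenanthroline is neutral; balancing the 0 overall charge requires Hg(II). Group 12 minus oxidation state 2 gives a d¹⁰ configuration. The d¹⁰ configuration leaves the e_g set evenly filled (or empty) — no strong Jahn–Teller driving force.

[Mn(acac)3]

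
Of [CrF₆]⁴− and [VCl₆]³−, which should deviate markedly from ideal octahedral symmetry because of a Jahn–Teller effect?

[CrF₆]⁴−

[CrF₆]⁴−: Summing ligand charges against the −4 overall charge gives an oxidation state of +2 for chromium. Chromium is a group-6 element; Cr(II) is therefore d⁴. Fluoride is a weak-field ligand for a first-row metal, so the complex is high-spin. The t₂g³e_g¹ (high-spin) configuration has an unevenly filled e_g set; the Jahn–Teller theorem predicts a tetragonal distortion (typically axial elongation) to lift the degeneracy.
[VCl₆]³−: Each chloride is −1; balancing the −3 overall charge requires V(III). Group 5 minus oxidation state 3 gives a d² configuration. The d² configuration leaves the e_g set evenly filled (or empty) — no strong Jahn–Teller driving force.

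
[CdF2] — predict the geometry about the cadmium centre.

linear

Summing ligand charges against the 0 overall charge gives an oxidation state of +2 for cadmium.
Group 12 minus oxidation state 2 gives a d¹⁰ configuration.
With 2 monodentate ligands the coordination number is 2.
A d¹⁰ ion with only two ligands adopts a linear arrangement (sp hybridisation; no CFSE preference).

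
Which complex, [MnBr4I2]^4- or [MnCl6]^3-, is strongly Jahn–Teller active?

[MnBr4I2]^4-: Summing ligand charges against the −4 overall charge gives an oxidation state of +2 for manganese. Mn sits in group 7, so the d-electron count is 7 − 2 = 5. Bromide and iodide are weak-field ligands for a first-row metal, so the complex is high-spin. The d⁵ configuration leaves the e_g set evenly filled (or empty) — no strong Jahn–Teller driving force.
[MnCl6]^3-: Summing ligand charges against the −3 overall charge gives an oxidation state of +3 for manganese. Manganese is a group-7 element; Mn(III) is therefore d⁴. Chloride is a weak-field ligand for a first-row metal, so the complex is high-spin. The t₂g³e_g¹ (high-spin) configuration has an unevenly filled e_g set; the Jahn–Teller theorem predicts a tetragonal distortion (typically axial elongation) to lift the degeneracy.

[MnCl6]^3-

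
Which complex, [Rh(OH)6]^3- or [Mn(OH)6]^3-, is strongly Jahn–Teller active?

[Mn(OH)6]^3-

[Rh(OH)6]^3-: Ligand charges: each hydroxide is −1. With an overall charge of −3 the rhodium centre must be in the +3 oxidation state. Rh sits in group 9, so the d-electron count is 9 − 3 = 6. A 4d ion has a large Δₒ and is invariably low-spin. The d⁶ configuration leaves the e_g set evenly filled (or empty) — no strong Jahn–Teller driving force.
[Mn(OH)6]^3-: Summing ligand charges against the −3 overall charge gives an oxidation state of +3 for manganese. Group 7 minus oxidation state 3 gives a d⁴ configuration. Hydroxide is a weak-field ligand for a first-row metal, so the complex is high-spin. The t₂g³e_g¹ (high-spin) configuration has an unevenly filled e_g set; the Jahn–Teller theorem predicts a tetragonal distortion (typically axial elongation) to lift the degeneracy.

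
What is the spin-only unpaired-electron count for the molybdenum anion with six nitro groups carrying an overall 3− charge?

3

Ligand charges: each nitro (N-bound nitrite) is −1. With an overall charge of −3 the molybdenum centre must be in the +3 oxidation state.
Molybdenum is a group-6 element; Mo(III) is therefore d³.
In an octahedral field the d³ configuration is t₂g³e_g⁰ (only one arrangement possible), giving 3 unpaired electrons.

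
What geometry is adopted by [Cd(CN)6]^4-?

Each cyanide is −1; balancing the −4 overall charge requires Cd(II).
Cadmium is a group-12 element; Cd(II) is therefore d¹⁰.
Coordination number: 6.
Six donors around a single metal centre give an octahedral coordination sphere.

octahedral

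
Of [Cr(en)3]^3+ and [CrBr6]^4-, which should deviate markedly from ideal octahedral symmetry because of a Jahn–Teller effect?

[Cr(en)3]^3+: Summing ligand charges against the +3 overall charge gives an oxidation state of +3 for chromium. Chromium is a group-6 element; Cr(III) is therefore d³. The d³ configuration leaves the e_g set evenly filled (or empty) — no strong Jahn–Teller driving force.
[CrBr6]^4-: Summing ligand charges against the −4 overall charge gives an oxidation state of +2 for chromium. Group 6 minus oxidation state 2 gives a d⁴ configuration. Bromide is a weak-field ligand for a first-row metal, so the complex is high-spin. The t₂g³e_g¹ (high-spin) configuration has an unevenly filled e_g set; the Jahn–Teller theorem predicts a tetragonal distortion (typically axial elongation) to lift the degeneracy.

[CrBr6]^4-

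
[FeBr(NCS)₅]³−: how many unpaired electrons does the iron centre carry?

5

Each bromide is −1; each isothiocyanate is −1; balancing the −3 overall charge requires Fe(III).
Iron is a group-8 element; Fe(III) is therefore d⁵.
The spin state decides the count: Bromide and isothiocyanate are weak-field ligands for a first-row metal, so the complex is high-spin.
An octahedral high-spin d⁵ ion is t₂g³e_g², giving 5 unpaired electrons.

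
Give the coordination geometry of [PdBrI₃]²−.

square planar

Each bromide is −1; each iodide is −1; balancing the −2 overall charge requires Pd(II).
Group 10 minus oxidation state 2 gives a d⁸ configuration.
With 4 monodentate ligands the coordination number is 4.
A 4d d⁸ ion has a large crystal-field splitting; square planar leaves the high-energy d_{x²−y²} orbital empty and maximises CFSE.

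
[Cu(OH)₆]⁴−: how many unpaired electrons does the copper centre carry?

1

Summing ligand charges against the −4 overall charge gives an oxidation state of +2 for copper.
Group 11 minus oxidation state 2 gives a d⁹ configuration.
In an octahedral field the d⁹ configuration is t₂g⁶e_g³ (only one arrangement possible), giving 1 unpaired electron.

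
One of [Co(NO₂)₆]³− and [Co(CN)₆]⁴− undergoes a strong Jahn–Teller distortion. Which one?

[Co(CN)₆]⁴−

[Co(NO₂)₆]³−: Each nitro (N-bound nitrite) is −1; balancing the −3 overall charge requires Co(III). Co sits in group 9, so the d-electron count is 9 − 3 = 6. Co(III) has an exceptionally large octahedral splitting and is low-spin with essentially every ligand except fluoride. The d⁶ configuration leaves the e_g set evenly filled (or empty) — no strong Jahn–Teller driving force.
[Co(CN)₆]⁴−: Ligand charges: each cyanide is −1. With an overall charge of −4 the cobalt centre must be in the +2 oxidation state. Co sits in group 9, so the d-electron count is 9 − 2 = 7. Cyanide is a strong-field ligand (high in the spectrochemical series) for a first-row metal, so the complex is low-spin. The t₂g⁶e_g¹ (low-spin) configuration has an unevenly filled e_g set; the Jahn–Teller theorem predicts a tetragonal distortion (typically axial elongation) to lift the degeneracy.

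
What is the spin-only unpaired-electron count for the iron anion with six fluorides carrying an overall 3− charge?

Summing ligand charges against the −3 overall charge gives an oxidation state of +3 for iron.
Fe sits in group 8, so the d-electron count is 8 − 3 = 5.
The spin state decides the count: Fluoride is a weak-field ligand for a first-row metal, so the complex is high-spin.
An octahedral high-spin d⁵ ion is t₂g³e_g², giving 5 unpaired electrons.

5 unpaired electrons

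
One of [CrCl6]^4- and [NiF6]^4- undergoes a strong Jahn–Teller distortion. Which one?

[CrCl6]^4-

[CrCl6]^4-: Each chloride is −1; balancing the −4 overall charge requires Cr(II). Cr sits in group 6, so the d-electron count is 6 − 2 = 4. Chloride is a weak-field ligand for a first-row metal, so the complex is high-spin. The t₂g³e_g¹ (high-spin) configuration has an unevenly filled e_g set; the Jahn–Teller theorem predicts a tetragonal distortion (typically axial elongation) to lift the degeneracy.
[NiF6]^4-: Each fluoride is −1; balancing the −4 overall charge requires Ni(II). Group 10 minus oxidation state 2 gives a d⁸ configuration. The d⁸ configuration leaves the e_g set evenly filled (or empty) — no strong Jahn–Teller driving force.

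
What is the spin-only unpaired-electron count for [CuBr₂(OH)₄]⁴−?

1

Summing ligand charges against the −4 overall charge gives an oxidation state of +2 for copper.
Copper is a group-11 element; Cu(II) is therefore d⁹.
In an octahedral field the d⁹ configuration is t₂g⁶e_g³ (only one arrangement possible), giving 1 unpaired electron.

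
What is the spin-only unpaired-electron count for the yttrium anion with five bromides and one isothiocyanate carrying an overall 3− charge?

0 unpaired electrons

Ligand charges: each bromide is −1; each isothiocyanate is −1. With an overall charge of −3 the yttrium centre must be in the +3 oxidation state.
Yttrium is a group-3 element; Y(III) is therefore d⁰.
In an octahedral field the d⁰ configuration is t₂g⁰e_g⁰, giving 0 unpaired electrons.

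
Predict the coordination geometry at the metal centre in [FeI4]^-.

tetrahedral

Ligand charges: each iodide is −1. With an overall charge of −1 the iron centre must be in the +3 oxidation state.
Iron is a group-8 element; Fe(III) is therefore d⁵.
With 4 monodentate ligands the coordination number is 4.
Iodide is a weak-field ligand.
A high-spin d⁵ ion has zero CFSE in either geometry, so four ligands adopt the sterically favoured tetrahedral geometry.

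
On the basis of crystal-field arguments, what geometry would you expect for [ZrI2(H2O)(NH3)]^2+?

tetrahedral

Ligand charges: each iodide is −1; water is neutral; ammonia is neutral. With an overall charge of +2 the zirconium centre must be in the +4 oxidation state.
Zr sits in group 4, so the d-electron count is 4 − 4 = 0.
Coordination number: 4.
A d⁰ ion has no crystal-field stabilisation preference between square planar and tetrahedral, so four ligands adopt the sterically favoured tetrahedral geometry.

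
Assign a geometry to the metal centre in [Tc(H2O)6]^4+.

Summing ligand charges against the +4 overall charge gives an oxidation state of +4 for technetium.
Tc sits in group 7, so the d-electron count is 7 − 4 = 3.
Coordination number: 6.
Six donors around a single metal centre give an octahedral coordination sphere.

octahedral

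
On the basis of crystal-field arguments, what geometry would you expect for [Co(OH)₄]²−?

tetrahedral

Each hydroxide is −1; balancing the −2 overall charge requires Co(II).
Co sits in group 9, so the d-electron count is 9 − 2 = 7.
Coordination number: 4.
Hydroxide is a weak-field ligand.
For a high-spin 3d d⁷ ion with weak-field ligands the small Δₜ gives little square-planar CFSE advantage, so four ligands adopt the sterically favoured tetrahedral geometry.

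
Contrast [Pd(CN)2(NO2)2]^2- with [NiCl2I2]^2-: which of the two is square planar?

For [Pd(CN)2(NO2)2]^2-: Summing ligand charges against the −2 overall charge gives an oxidation state of +2 for palladium. Group 10 minus oxidation state 2 gives a d⁸ configuration. A 4d d⁸ ion has a large crystal-field splitting; square planar leaves the high-energy d_{x²−y²} orbital empty and maximises CFSE. → square planar.
For [NiCl2I2]^2-: Each chloride is −1; each iodide is −1; balancing the −2 overall charge requires Ni(II). Nickel is a group-10 element; Ni(II) is therefore d⁸. Chloride and iodide are weak-field ligands. With weak-field ligands the CFSE gain from square planar is small, so a 3d d⁸ ion takes the sterically preferred tetrahedral geometry. → tetrahedral.

[Pd(CN)2(NO2)2]^2-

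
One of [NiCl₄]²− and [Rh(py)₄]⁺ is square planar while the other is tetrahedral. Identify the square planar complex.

[Rh(py)₄]⁺

For [NiCl₄]²−: Each chloride is −1; balancing the −2 overall charge requires Ni(II). Group 10 minus oxidation state 2 gives a d⁸ configuration. Chloride is a weak-field ligand. With weak-field ligands the CFSE gain from square planar is small, so a 3d d⁸ ion takes the sterically preferred tetrahedral geometry. → tetrahedral.
For [Rh(py)₄]⁺: Summing ligand charges against the +1 overall charge gives an oxidation state of +1 for rhodium. Rhodium is a group-9 element; Rh(I) is therefore d⁸. A 4d d⁸ ion has a large crystal-field splitting; square planar leaves the high-energy d_{x²−y²} orbital empty and maximises CFSE. → square planar.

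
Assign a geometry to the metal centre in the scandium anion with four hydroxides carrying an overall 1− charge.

Ligand charges: each hydroxide is −1. With an overall charge of −1 the scandium centre must be in the +3 oxidation state.
Group 3 minus oxidation state 3 gives a d⁰ configuration.
With 4 monodentate ligands the coordination number is 4.
A d⁰ ion has no crystal-field stabilisation preference between square planar and tetrahedral, so four ligands adopt the sterically favoured tetrahedral geometry.

tetrahedral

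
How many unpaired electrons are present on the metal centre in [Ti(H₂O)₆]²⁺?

2

Water is neutral; balancing the +2 overall charge requires Ti(II).
Titanium is a group-4 element; Ti(II) is therefore d².
In an octahedral field the d² configuration is t₂g²e_g⁰ (only one arrangement possible), giving 2 unpaired electrons.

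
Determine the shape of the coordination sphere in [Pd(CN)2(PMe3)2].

square planar

Each cyanide is −1; trimethylphosphine is neutral; balancing the 0 overall charge requires Pd(II).
Group 10 minus oxidation state 2 gives a d⁸ configuration.
With 4 monodentate ligands the coordination number is 4.
A 4d d⁸ ion has a large crystal-field splitting; square planar leaves the high-energy d_{x²−y²} orbital empty and maximises CFSE.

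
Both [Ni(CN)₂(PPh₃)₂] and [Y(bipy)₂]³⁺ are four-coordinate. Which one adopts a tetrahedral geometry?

For [Ni(CN)₂(PPh₃)₂]: Each cyanide is −1; triphenylphosphine is neutral; balancing the 0 overall charge requires Ni(II). Ni sits in group 10, so the d-electron count is 10 − 2 = 8. Cyanide and triphenylphosphine are strong-field ligands (high in the spectrochemical series). A 3d d⁸ ion with strong-field ligands gains enough CFSE to favour square planar over tetrahedral. → square planar.
For [Y(bipy)₂]³⁺: 2,2′-bipyridine is neutral; balancing the +3 overall charge requires Y(III). Yttrium is a group-3 element; Y(III) is therefore d⁰. A d⁰ ion has no crystal-field stabilisation preference between square planar and tetrahedral, so four ligands adopt the sterically favoured tetrahedral geometry. → tetrahedral.

[Y(bipy)₂]³⁺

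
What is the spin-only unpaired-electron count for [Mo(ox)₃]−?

1 unpaired electron

Summing ligand charges against the −1 overall charge gives an oxidation state of +5 for molybdenum.
Mo sits in group 6, so the d-electron count is 6 − 5 = 1.
Counting donor atoms: 3×oxalate (bidentate) → 6 donors. Coordination number = 6.
In an octahedral field the d¹ configuration is t₂g¹e_g⁰ (only one arrangement possible), giving 1 unpaired electron.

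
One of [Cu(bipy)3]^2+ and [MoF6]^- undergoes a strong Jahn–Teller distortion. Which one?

[Cu(bipy)3]^2+: Ligand charges: 2,2′-bipyridine is neutral. With an overall charge of +2 the copper centre must be in the +2 oxidation state. Copper is a group-11 element; Cu(II) is therefore d⁹. The t₂g⁶e_g³ configuration has an unevenly filled e_g set; the Jahn–Teller theorem predicts a tetragonal distortion (typically axial elongation) to lift the degeneracy.
[MoF6]^-: Summing ligand charges against the −1 overall charge gives an oxidation state of +5 for molybdenum. Mo sits in group 6, so the d-electron count is 6 − 5 = 1. The d¹ configuration leaves the e_g set evenly filled (or empty) — no strong Jahn–Teller driving force.

[Cu(bipy)3]^2+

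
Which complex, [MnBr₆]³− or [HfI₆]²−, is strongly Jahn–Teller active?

[MnBr₆]³−

[MnBr₆]³−: Ligand charges: each bromide is −1. With an overall charge of −3 the manganese centre must be in the +3 oxidation state. Group 7 minus oxidation state 3 gives a d⁴ configuration. Bromide is a weak-field ligand for a first-row metal, so the complex is high-spin. The t₂g³e_g¹ (high-spin) configuration has an unevenly filled e_g set; the Jahn–Teller theorem predicts a tetragonal distortion (typically axial elongation) to lift the degeneracy.
[HfI₆]²−: Each iodide is −1; balancing the −2 overall charge requires Hf(IV). Hf sits in group 4, so the d-electron count is 4 − 4 = 0. The d⁰ configuration leaves the e_g set evenly filled (or empty) — no strong Jahn–Teller driving force.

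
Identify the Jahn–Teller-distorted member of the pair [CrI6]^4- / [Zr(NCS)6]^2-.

[CrI6]^4-: Each iodide is −1; balancing the −4 overall charge requires Cr(II). Cr sits in group 6, so the d-electron count is 6 − 2 = 4. Iodide is a weak-field ligand for a first-row metal, so the complex is high-spin. The t₂g³e_g¹ (high-spin) configuration has an unevenly filled e_g set; the Jahn–Teller theorem predicts a tetragonal distortion (typically axial elongation) to lift the degeneracy.
[Zr(NCS)6]^2-: Summing ligand charges against the −2 overall charge gives an oxidation state of +4 for zirconium. Zirconium is a group-4 element; Zr(IV) is therefore d⁰. The d⁰ configuration leaves the e_g set evenly filled (or empty) — no strong Jahn–Teller driving force.

[CrI6]^4-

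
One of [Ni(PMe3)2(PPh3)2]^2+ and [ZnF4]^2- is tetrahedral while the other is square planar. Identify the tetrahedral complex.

For [Ni(PMe3)2(PPh3)2]^2+: Summing ligand charges against the +2 overall charge gives an oxidation state of +2 for nickel. Group 10 minus oxidation state 2 gives a d⁸ configuration. Trimethylphosphine and triphenylphosphine are strong-field ligands (high in the spectrochemical series). A 3d d⁸ ion with strong-field ligands gains enough CFSE to favour square planar over tetrahedral. → square planar.
For [ZnF4]^2-: Summing ligand charges against the −2 overall charge gives an oxidation state of +2 for zinc. Zinc is a group-12 element; Zn(II) is therefore d¹⁰. A d¹⁰ ion has no crystal-field stabilisation preference between square planar and tetrahedral, so four ligands adopt the sterically favoured tetrahedral geometry. → tetrahedral.

[ZnF4]^2-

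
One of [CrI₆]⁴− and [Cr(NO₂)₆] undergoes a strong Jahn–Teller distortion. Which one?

[CrI₆]⁴−: Summing ligand charges against the −4 overall charge gives an oxidation state of +2 for chromium. Chromium is a group-6 element; Cr(II) is therefore d⁴. Iodide is a weak-field ligand for a first-row metal, so the complex is high-spin. The t₂g³e_g¹ (high-spin) configuration has an unevenly filled e_g set; the Jahn–Teller theorem predicts a tetragonal distortion (typically axial elongation) to lift the degeneracy.
[Cr(NO₂)₆]: Summing ligand charges against the 0 overall charge gives an oxidation state of +6 for chromium. Group 6 minus oxidation state 6 gives a d⁰ configuration. The d⁰ configuration leaves the e_g set evenly filled (or empty) — no strong Jahn–Teller driving force.

[CrI₆]⁴−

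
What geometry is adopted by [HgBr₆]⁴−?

octahedral

Each bromide is −1; balancing the −4 overall charge requires Hg(II).
Group 12 minus oxidation state 2 gives a d¹⁰ configuration.
Coordination number: 6.
Six donors around a single metal centre give an octahedral coordination sphere.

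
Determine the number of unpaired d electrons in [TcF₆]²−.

Summing ligand charges against the −2 overall charge gives an oxidation state of +4 for technetium.
Tc sits in group 7, so the d-electron count is 7 − 4 = 3.
In an octahedral field the d³ configuration is t₂g³e_g⁰ (only one arrangement possible), giving 3 unpaired electrons.

3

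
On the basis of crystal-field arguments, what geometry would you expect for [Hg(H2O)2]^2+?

Summing ligand charges against the +2 overall charge gives an oxidation state of +2 for mercury.
Mercury is a group-12 element; Hg(II) is therefore d¹⁰.
With 2 monodentate ligands the coordination number is 2.
A d¹⁰ ion with only two ligands adopts a linear arrangement (sp hybridisation; no CFSE preference).

linear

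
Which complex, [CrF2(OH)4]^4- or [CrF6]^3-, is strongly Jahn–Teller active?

[CrF2(OH)4]^4-

[CrF2(OH)4]^4-: Summing ligand charges against the −4 overall charge gives an oxidation state of +2 for chromium. Cr sits in group 6, so the d-electron count is 6 − 2 = 4. Fluoride and hydroxide are weak-field ligands for a first-row metal, so the complex is high-spin. The t₂g³e_g¹ (high-spin) configuration has an unevenly filled e_g set; the Jahn–Teller theorem predicts a tetragonal distortion (typically axial elongation) to lift the degeneracy.
[CrF6]^3-: Each fluoride is −1; balancing the −3 overall charge requires Cr(III). Group 6 minus oxidation state 3 gives a d³ configuration. The d³ configuration leaves the e_g set evenly filled (or empty) — no strong Jahn–Teller driving force.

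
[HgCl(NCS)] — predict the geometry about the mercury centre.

linear

Each chloride is −1; each isothiocyanate is −1; balancing the 0 overall charge requires Hg(II).
Mercury is a group-12 element; Hg(II) is therefore d¹⁰.
Coordination number: 2.
A d¹⁰ ion with only two ligands adopts a linear arrangement (sp hybridisation; no CFSE preference).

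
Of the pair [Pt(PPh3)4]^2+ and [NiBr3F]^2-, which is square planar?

[Pt(PPh3)4]^2+

For [Pt(PPh3)4]^2+: Ligand charges: triphenylphosphine is neutral. With an overall charge of +2 the platinum centre must be in the +2 oxidation state. Group 10 minus oxidation state 2 gives a d⁸ configuration. A 5d d⁸ ion has a large crystal-field splitting; square planar leaves the high-energy d_{x²−y²} orbital empty and maximises CFSE. → square planar.
For [NiBr3F]^2-: Each bromide is −1; each fluoride is −1; balancing the −2 overall charge requires Ni(II). Nickel is a group-10 element; Ni(II) is therefore d⁸. Bromide and fluoride are weak-field ligands. With weak-field ligands the CFSE gain from square planar is small, so a 3d d⁸ ion takes the sterically preferred tetrahedral geometry. → tetrahedral.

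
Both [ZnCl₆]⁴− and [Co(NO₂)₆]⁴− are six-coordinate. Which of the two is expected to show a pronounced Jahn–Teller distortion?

[Co(NO₂)₆]⁴−

[ZnCl₆]⁴−: Each chloride is −1; balancing the −4 overall charge requires Zn(II). Zn sits in group 12, so the d-electron count is 12 − 2 = 10. The d¹⁰ configuration leaves the e_g set evenly filled (or empty) — no strong Jahn–Teller driving force.
[Co(NO₂)₆]⁴−: Each nitro (N-bound nitrite) is −1; balancing the −4 overall charge requires Co(II). Cobalt is a group-9 element; Co(II) is therefore d⁷. Nitro (N-bound nitrite) is a strong-field ligand (high in the spectrochemical series) for a first-row metal, so the complex is low-spin. The t₂g⁶e_g¹ (low-spin) configuration has an unevenly filled e_g set; the Jahn–Teller theorem predicts a tetragonal distortion (typically axial elongation) to lift the degeneracy.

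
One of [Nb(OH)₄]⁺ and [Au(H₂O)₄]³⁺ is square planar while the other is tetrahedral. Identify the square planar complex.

[Au(H₂O)₄]³⁺

For [Nb(OH)₄]⁺: Summing ligand charges against the +1 overall charge gives an oxidation state of +5 for niobium. Niobium is a group-5 element; Nb(V) is therefore d⁰. A d⁰ ion has no crystal-field stabilisation preference between square planar and tetrahedral, so four ligands adopt the sterically favoured tetrahedral geometry. → tetrahedral.
For [Au(H₂O)₄]³⁺: Ligand charges: water is neutral. With an overall charge of +3 the gold centre must be in the +3 oxidation state. Gold is a group-11 element; Au(III) is therefore d⁸. A 5d d⁸ ion has a large crystal-field splitting; square planar leaves the high-energy d_{x²−y²} orbital empty and maximises CFSE. → square planar.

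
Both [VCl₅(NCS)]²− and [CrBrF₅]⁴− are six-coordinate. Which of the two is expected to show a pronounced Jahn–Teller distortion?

[CrBrF₅]⁴−

[VCl₅(NCS)]²−: Each chloride is −1; each isothiocyanate is −1; balancing the −2 overall charge requires V(IV). Group 5 minus oxidation state 4 gives a d¹ configuration. The d¹ configuration leaves the e_g set evenly filled (or empty) — no strong Jahn–Teller driving force.
[CrBrF₅]⁴−: Summing ligand charges against the −4 overall charge gives an oxidation state of +2 for chromium. Chromium is a group-6 element; Cr(II) is therefore d⁴. Bromide and fluoride are weak-field ligands for a first-row metal, so the complex is high-spin. The t₂g³e_g¹ (high-spin) configuration has an unevenly filled e_g set; the Jahn–Teller theorem predicts a tetragonal distortion (typically axial elongation) to lift the degeneracy.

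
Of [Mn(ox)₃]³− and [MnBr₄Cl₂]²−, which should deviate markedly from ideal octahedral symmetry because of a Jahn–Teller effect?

[Mn(ox)₃]³−

[Mn(ox)₃]³−: Each oxalate is −2; balancing the −3 overall charge requires Mn(III). Group 7 minus oxidation state 3 gives a d⁴ configuration. Oxalate is a weak-field ligand for a first-row metal, so the complex is high-spin. The t₂g³e_g¹ (high-spin) configuration has an unevenly filled e_g set; the Jahn–Teller theorem predicts a tetragonal distortion (typically axial elongation) to lift the degeneracy.
[MnBr₄Cl₂]²−: Summing ligand charges against the −2 overall charge gives an oxidation state of +4 for manganese. Mn sits in group 7, so the d-electron count is 7 − 4 = 3. The d³ configuration leaves the e_g set evenly filled (or empty) — no strong Jahn–Teller driving force.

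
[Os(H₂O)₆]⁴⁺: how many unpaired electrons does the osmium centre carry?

2 unpaired electrons

Water is neutral; balancing the +4 overall charge requires Os(IV).
Group 8 minus oxidation state 4 gives a d⁴ configuration.
The spin state decides the count: a 5d ion has a large Δₒ and is invariably low-spin.
An octahedral low-spin d⁴ ion is t₂g⁴e_g⁰, giving 2 unpaired electrons.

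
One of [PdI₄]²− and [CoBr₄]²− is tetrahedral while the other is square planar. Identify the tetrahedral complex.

[CoBr₄]²−

For [PdI₄]²−: Each iodide is −1; balancing the −2 overall charge requires Pd(II). Palladium is a group-10 element; Pd(II) is therefore d⁸. A 4d d⁸ ion has a large crystal-field splitting; square planar leaves the high-energy d_{x²−y²} orbital empty and maximises CFSE. → square planar.
For [CoBr₄]²−: Ligand charges: each bromide is −1. With an overall charge of −2 the cobalt centre must be in the +2 oxidation state. Co sits in group 9, so the d-electron count is 9 − 2 = 7. For a high-spin 3d d⁷ ion with weak-field ligands the small Δₜ gives little square-planar CFSE advantage, so four ligands adopt the sterically favoured tetrahedral geometry. → tetrahedral.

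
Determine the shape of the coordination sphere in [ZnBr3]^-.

trigonal planar

Each bromide is −1; balancing the −1 overall charge requires Zn(II).
Zn sits in group 12, so the d-electron count is 12 − 2 = 10.
With 3 monodentate ligands the coordination number is 3.
Three ligands around a d¹⁰ centre minimise repulsion in a trigonal-planar arrangement.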